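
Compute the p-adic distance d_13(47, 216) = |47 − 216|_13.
d_13(47, 216) = 1/169

Step 1 — x − y = 47 − 216 = -169. Step 2 — v_13(-169) = 2 (factor: -169 = −(13^2 · 1); the sign does not affect v_p). Step 3 — |x − y|_13 = 13^{-2} = 1/169.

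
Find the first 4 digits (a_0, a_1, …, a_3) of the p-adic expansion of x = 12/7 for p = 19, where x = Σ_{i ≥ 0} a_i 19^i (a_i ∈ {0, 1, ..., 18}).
(a_0, …, a_3) = (18, 10, 13, 2)

v_19(12/7) = 0 (numerator and denominator both coprime to 19), so x ∈ ℤ_19^×. Compute digits iteratively via a_i = x_i mod 19, x_{i+1} = (x_i − a_i)/19, with x_0 = x:
  x_0 = 12/7;  a_0 = 18;  x_1 = (x_0 − 18)/19 = -6/7
  x_1 = -6/7;  a_1 = 10;  x_2 = (x_1 − 10)/19 = -4/7
  x_2 = -4/7;  a_2 = 13;  x_3 = (x_2 − 13)/19 = -5/7
  x_3 = -5/7;  a_3 = 2;  x_4 = (x_3 − 2)/19 = -1/7
Digits: (18, 10, 13, 2).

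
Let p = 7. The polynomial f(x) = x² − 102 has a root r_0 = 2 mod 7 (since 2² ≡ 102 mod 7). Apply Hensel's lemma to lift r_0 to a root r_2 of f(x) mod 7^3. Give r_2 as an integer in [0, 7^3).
r_2 = 198 (mod 343)

Hensel's recurrence: r_{i+1} = r_i − f(r_i)·(f′(r_i))^{-1} mod 7^{i+2}, with f′(x) = 2x. Iterate:
  r_0 = 2 (mod 7)
  r_1 = 2 (mod 49)
  r_2 = 198 (mod 343)
Final: r_2 = 198, and one checks f(r_2) ≡ 0 mod 7^3.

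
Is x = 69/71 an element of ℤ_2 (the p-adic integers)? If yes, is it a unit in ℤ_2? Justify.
x ∈ ℤ_2^× (unit); v_2(x) = 0

ℤ_2 = {x ∈ ℚ_2 : v_2(x) ≥ 0} and ℤ_2^× = {x ∈ ℤ_2 : v_2(x) = 0}. Here v_2(69/71) = v_2(num) − v_2(den) = 0; compare against these criteria.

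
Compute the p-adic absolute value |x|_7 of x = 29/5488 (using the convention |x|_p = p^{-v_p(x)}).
|29/5488|_7 = 343

Step 1 — compute v_7(x) by factoring powers of 7 out of the numerator and denominator: v_7(29/5488) = -3. Step 2 — apply |x|_p = p^{-v_p(x)} = 7^{3} = 343.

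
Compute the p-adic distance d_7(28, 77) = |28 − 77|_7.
d_7(28, 77) = 1/49

Step 1 — x − y = 28 − 77 = -49. Step 2 — v_7(-49) = 2 (factor: -49 = −(7^2 · 1); the sign does not affect v_p). Step 3 — |x − y|_7 = 7^{-2} = 1/49.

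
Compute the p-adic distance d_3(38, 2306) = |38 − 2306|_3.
d_3(38, 2306) = 1/81

Step 1 — x − y = 38 − 2306 = -2268. Step 2 — v_3(-2268) = 4 (factor: -2268 = −(3^4 · 28); the sign does not affect v_p). Step 3 — |x − y|_3 = 3^{-4} = 1/81.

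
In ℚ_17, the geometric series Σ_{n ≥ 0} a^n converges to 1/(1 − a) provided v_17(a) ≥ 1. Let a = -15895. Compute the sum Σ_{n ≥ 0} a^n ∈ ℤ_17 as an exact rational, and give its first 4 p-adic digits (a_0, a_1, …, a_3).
Σ a^n = 1/(1 − a) = 1/15896;  first 4 digits = (1, 0, 13, 13)

v_17(a) = 2 ≥ 1, so the series converges in ℤ_17 to 1/(1 − a) = 1/(1 − (-15895)) = 1/15896. Expand this rational in ℤ_17: compute digits iteratively via d_i = x_i mod 17, x_{i+1} = (x_i − d_i)/17. The first 4 digits are (1, 0, 13, 13).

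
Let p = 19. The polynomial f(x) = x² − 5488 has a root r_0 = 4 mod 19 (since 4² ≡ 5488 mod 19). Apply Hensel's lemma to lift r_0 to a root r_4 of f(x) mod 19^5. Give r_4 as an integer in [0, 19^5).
r_4 = 559516 (mod 2476099)

Hensel's recurrence: r_{i+1} = r_i − f(r_i)·(f′(r_i))^{-1} mod 19^{i+2}, with f′(x) = 2x. Iterate:
  r_0 = 4 (mod 19)
  r_1 = 327 (mod 361)
  r_2 = 3937 (mod 6859)
  r_3 = 38232 (mod 130321)
  r_4 = 559516 (mod 2476099)
Final: r_4 = 559516, and one checks f(r_4) ≡ 0 mod 19^5.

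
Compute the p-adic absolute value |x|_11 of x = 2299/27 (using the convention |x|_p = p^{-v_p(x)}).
|2299/27|_11 = 1/121

Step 1 — compute v_11(x) by factoring powers of 11 out of the numerator and denominator: v_11(2299/27) = 2. Step 2 — apply |x|_p = p^{-v_p(x)} = 11^{-2} = 1/121.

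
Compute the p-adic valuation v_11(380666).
v_11(380666) = 4

v_11(n) is the largest exponent k such that 11^k divides n. Factor out: 380666 = 11^4 · 26. (Sign doesn't affect v_p.) So v_11(380666) = 4.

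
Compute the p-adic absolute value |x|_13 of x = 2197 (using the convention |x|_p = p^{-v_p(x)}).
|2197|_13 = 1/2197

Step 1 — compute v_13(x) by factoring powers of 13 out of the numerator and denominator: v_13(2197) = 3. Step 2 — apply |x|_p = p^{-v_p(x)} = 13^{-3} = 1/2197.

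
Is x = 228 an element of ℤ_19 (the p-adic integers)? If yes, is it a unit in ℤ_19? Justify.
x ∈ ℤ_19 but not a unit; v_19(x) = 1 > 0

ℤ_19 = {x ∈ ℚ_19 : v_19(x) ≥ 0} and ℤ_19^× = {x ∈ ℤ_19 : v_19(x) = 0}. Here v_19(228) = v_19(num) − v_19(den) = 1; compare against these criteria.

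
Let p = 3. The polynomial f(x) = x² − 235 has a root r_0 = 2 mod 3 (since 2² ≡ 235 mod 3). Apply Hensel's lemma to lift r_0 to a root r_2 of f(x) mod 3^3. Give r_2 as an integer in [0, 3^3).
r_2 = 17 (mod 27)

Hensel's recurrence: r_{i+1} = r_i − f(r_i)·(f′(r_i))^{-1} mod 3^{i+2}, with f′(x) = 2x. Iterate:
  r_0 = 2 (mod 3)
  r_1 = 8 (mod 9)
  r_2 = 17 (mod 27)
Final: r_2 = 17, and one checks f(r_2) ≡ 0 mod 3^3.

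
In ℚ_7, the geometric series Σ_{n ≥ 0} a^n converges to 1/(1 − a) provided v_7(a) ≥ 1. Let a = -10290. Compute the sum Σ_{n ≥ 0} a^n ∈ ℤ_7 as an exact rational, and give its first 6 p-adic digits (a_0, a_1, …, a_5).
Σ a^n = 1/(1 − a) = 1/10291;  first 6 digits = (1, 0, 0, 5, 2, 6)

v_7(a) = 3 ≥ 1, so the series converges in ℤ_7 to 1/(1 − a) = 1/(1 − (-10290)) = 1/10291. Expand this rational in ℤ_7: compute digits iteratively via d_i = x_i mod 7, x_{i+1} = (x_i − d_i)/7. The first 6 digits are (1, 0, 0, 5, 2, 6).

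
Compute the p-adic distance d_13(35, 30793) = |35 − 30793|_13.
d_13(35, 30793) = 1/2197

Step 1 — x − y = 35 − 30793 = -30758. Step 2 — v_13(-30758) = 3 (factor: -30758 = −(13^3 · 14); the sign does not affect v_p). Step 3 — |x − y|_13 = 13^{-3} = 1/2197.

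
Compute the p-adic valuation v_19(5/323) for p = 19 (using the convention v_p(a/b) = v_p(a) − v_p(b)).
v_19(5/323) = -1

Factor powers of 19 from the numerator and denominator of the reduced fraction: 5 = 19^0 · 5 and 323 = 19^1 · 17. Apply v_p(a/b) = v_p(a) − v_p(b): v_19(5/323) = 0 − 1 = -1.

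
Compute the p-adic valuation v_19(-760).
v_19(-760) = 1

v_19(n) is the largest exponent k such that 19^k divides n. Factor out: -760 = -19^1 · 40. (Sign doesn't affect v_p.) So v_19(-760) = 1.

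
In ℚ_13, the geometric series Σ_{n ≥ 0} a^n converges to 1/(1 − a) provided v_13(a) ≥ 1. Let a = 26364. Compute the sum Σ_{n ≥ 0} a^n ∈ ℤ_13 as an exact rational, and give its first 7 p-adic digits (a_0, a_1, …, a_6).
Σ a^n = 1/(1 − a) = -1/26363;  first 7 digits = (1, 0, 0, 12, 0, 0, 1)

v_13(a) = 3 ≥ 1, so the series converges in ℤ_13 to 1/(1 − a) = 1/(1 − 26364) = -1/26363. Expand this rational in ℤ_13: compute digits iteratively via d_i = x_i mod 13, x_{i+1} = (x_i − d_i)/13. The first 7 digits are (1, 0, 0, 12, 0, 0, 1).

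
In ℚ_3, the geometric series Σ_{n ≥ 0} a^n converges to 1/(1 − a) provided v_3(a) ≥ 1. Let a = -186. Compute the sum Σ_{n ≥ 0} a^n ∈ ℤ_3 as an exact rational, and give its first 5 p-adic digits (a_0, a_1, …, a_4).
Σ a^n = 1/(1 − a) = 1/187;  first 5 digits = (1, 1, 1, 0, 0)

v_3(a) = 1 ≥ 1, so the series converges in ℤ_3 to 1/(1 − a) = 1/(1 − (-186)) = 1/187. Expand this rational in ℤ_3: compute digits iteratively via d_i = x_i mod 3, x_{i+1} = (x_i − d_i)/3. The first 5 digits are (1, 1, 1, 0, 0).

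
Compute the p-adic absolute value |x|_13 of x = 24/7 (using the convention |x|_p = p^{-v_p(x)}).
|24/7|_13 = 1

Step 1 — compute v_13(x) by factoring powers of 13 out of the numerator and denominator: v_13(24/7) = 0. Step 2 — apply |x|_p = p^{-v_p(x)} = 13^{0} = 1.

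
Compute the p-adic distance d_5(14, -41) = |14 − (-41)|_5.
d_5(14, -41) = 1/5

Step 1 — x − y = 14 − (-41) = 55. Step 2 — v_5(55) = 1 (factor: 55 = (5^1 · 11); the sign does not affect v_p). Step 3 — |x − y|_5 = 5^{-1} = 1/5.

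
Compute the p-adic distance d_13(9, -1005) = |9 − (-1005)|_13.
d_13(9, -1005) = 1/169

Step 1 — x − y = 9 − (-1005) = 1014. Step 2 — v_13(1014) = 2 (factor: 1014 = (13^2 · 6); the sign does not affect v_p). Step 3 — |x − y|_13 = 13^{-2} = 1/169.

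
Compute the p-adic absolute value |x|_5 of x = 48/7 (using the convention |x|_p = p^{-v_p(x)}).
|48/7|_5 = 1

Step 1 — compute v_5(x) by factoring powers of 5 out of the numerator and denominator: v_5(48/7) = 0. Step 2 — apply |x|_p = p^{-v_p(x)} = 5^{0} = 1.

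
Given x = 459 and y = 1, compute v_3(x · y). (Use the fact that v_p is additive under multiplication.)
v_3(459) = 3

v_p(x) = 3 (factor: 459 = 3^3 · 17); v_p(y) = 0 (factor: 1 = 3^0 · 1). Additivity: v_p(xy) = v_p(x) + v_p(y) = 3 + 0 = 3. (Direct check: xy = 459 = 3^3 · (17).)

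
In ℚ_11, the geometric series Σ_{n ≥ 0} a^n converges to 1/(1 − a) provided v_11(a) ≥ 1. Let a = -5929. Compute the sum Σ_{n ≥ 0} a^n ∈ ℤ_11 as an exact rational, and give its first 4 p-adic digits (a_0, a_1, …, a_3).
Σ a^n = 1/(1 − a) = 1/5930;  first 4 digits = (1, 0, 6, 6)

v_11(a) = 2 ≥ 1, so the series converges in ℤ_11 to 1/(1 − a) = 1/(1 − (-5929)) = 1/5930. Expand this rational in ℤ_11: compute digits iteratively via d_i = x_i mod 11, x_{i+1} = (x_i − d_i)/11. The first 4 digits are (1, 0, 6, 6).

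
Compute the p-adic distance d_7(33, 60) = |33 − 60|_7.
d_7(33, 60) = 1

Step 1 — x − y = 33 − 60 = -27. Step 2 — v_7(-27) = 0 (factor: -27 = −(7^0 · 27); the sign does not affect v_p). Step 3 — |x − y|_7 = 7^{0} = 1.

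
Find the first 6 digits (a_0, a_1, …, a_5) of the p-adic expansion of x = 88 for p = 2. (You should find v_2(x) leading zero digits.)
(a_0, …, a_5) = (0, 0, 0, 1, 1, 0)

v_2(88) = 3, so a_0 = ... = a_2 = 0. Factor out: x = 2^3 · u with u = 11 a unit in ℤ_2. Expand u iteratively via a_{v+i} = u_i mod 2, u_{i+1} = (u_i − a_{v+i})/2:
  u_0 = 11;  a_3 = 1;  u_1 = (u_0 − 1)/2 = 5
  u_1 = 5;  a_4 = 1;  u_2 = (u_1 − 1)/2 = 2
  u_2 = 2;  a_5 = 0;  u_3 = (u_2 − 0)/2 = 1
Digits: (0, 0, 0, 1, 1, 0).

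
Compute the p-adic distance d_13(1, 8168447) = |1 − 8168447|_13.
d_13(1, 8168447) = 1/371293

Step 1 — x − y = 1 − 8168447 = -8168446. Step 2 — v_13(-8168446) = 5 (factor: -8168446 = −(13^5 · 22); the sign does not affect v_p). Step 3 — |x − y|_13 = 13^{-5} = 1/371293.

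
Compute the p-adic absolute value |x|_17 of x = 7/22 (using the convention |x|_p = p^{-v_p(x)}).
|7/22|_17 = 1

Step 1 — compute v_17(x) by factoring powers of 17 out of the numerator and denominator: v_17(7/22) = 0. Step 2 — apply |x|_p = p^{-v_p(x)} = 17^{0} = 1.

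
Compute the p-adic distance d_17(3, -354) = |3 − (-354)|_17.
d_17(3, -354) = 1/17

Step 1 — x − y = 3 − (-354) = 357. Step 2 — v_17(357) = 1 (factor: 357 = (17^1 · 21); the sign does not affect v_p). Step 3 — |x − y|_17 = 17^{-1} = 1/17.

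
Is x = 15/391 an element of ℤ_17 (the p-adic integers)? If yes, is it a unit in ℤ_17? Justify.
x ∉ ℤ_17 (v_17(x) = -1 < 0)

ℤ_17 = {x ∈ ℚ_17 : v_17(x) ≥ 0} and ℤ_17^× = {x ∈ ℤ_17 : v_17(x) = 0}. Here v_17(15/391) = v_17(num) − v_17(den) = -1; compare against these criteria.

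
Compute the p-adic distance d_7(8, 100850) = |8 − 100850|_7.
d_7(8, 100850) = 1/16807

Step 1 — x − y = 8 − 100850 = -100842. Step 2 — v_7(-100842) = 5 (factor: -100842 = −(7^5 · 6); the sign does not affect v_p). Step 3 — |x − y|_7 = 7^{-5} = 1/16807.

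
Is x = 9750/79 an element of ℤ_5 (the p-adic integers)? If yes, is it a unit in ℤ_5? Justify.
x ∈ ℤ_5 but not a unit; v_5(x) = 3 > 0

ℤ_5 = {x ∈ ℚ_5 : v_5(x) ≥ 0} and ℤ_5^× = {x ∈ ℤ_5 : v_5(x) = 0}. Here v_5(9750/79) = v_5(num) − v_5(den) = 3; compare against these criteria.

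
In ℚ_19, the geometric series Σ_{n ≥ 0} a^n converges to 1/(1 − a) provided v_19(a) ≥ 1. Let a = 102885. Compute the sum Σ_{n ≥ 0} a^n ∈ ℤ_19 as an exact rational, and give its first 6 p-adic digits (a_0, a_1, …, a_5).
Σ a^n = 1/(1 − a) = -1/102884;  first 6 digits = (1, 0, 0, 15, 0, 0)

v_19(a) = 3 ≥ 1, so the series converges in ℤ_19 to 1/(1 − a) = 1/(1 − 102885) = -1/102884. Expand this rational in ℤ_19: compute digits iteratively via d_i = x_i mod 19, x_{i+1} = (x_i − d_i)/19. The first 6 digits are (1, 0, 0, 15, 0, 0).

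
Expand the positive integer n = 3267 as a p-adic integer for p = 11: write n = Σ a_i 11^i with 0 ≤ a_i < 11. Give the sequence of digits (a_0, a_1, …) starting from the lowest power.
(a_0, a_1, …) = (0, 0, 5, 2)

Repeated division by 11 gives the digits low-to-high: 3267 = 5·11^2 + 2·11^3. Digit sequence: (0, 0, 5, 2).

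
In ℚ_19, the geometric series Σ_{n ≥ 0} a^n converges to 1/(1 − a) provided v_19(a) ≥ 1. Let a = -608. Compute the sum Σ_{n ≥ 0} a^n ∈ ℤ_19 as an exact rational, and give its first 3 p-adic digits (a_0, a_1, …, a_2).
Σ a^n = 1/(1 − a) = 1/609;  first 3 digits = (1, 6, 15)

v_19(a) = 1 ≥ 1, so the series converges in ℤ_19 to 1/(1 − a) = 1/(1 − (-608)) = 1/609. Expand this rational in ℤ_19: compute digits iteratively via d_i = x_i mod 19, x_{i+1} = (x_i − d_i)/19. The first 3 digits are (1, 6, 15).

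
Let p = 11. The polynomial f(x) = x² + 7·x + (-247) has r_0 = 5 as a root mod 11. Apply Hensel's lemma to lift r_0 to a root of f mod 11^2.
r_1 = 16 (mod 121)

Hensel: r_{i+1} = r_i − f(r_i)·(f′(r_i))^{-1} mod 11^{i+2}, f′(x) = 2x + 7. Iterate:
  r_0 = 5 (mod 11)
  r_1 = 16 (mod 121)
Final: r = 16 satisfies f(r) ≡ 0 mod 11^2.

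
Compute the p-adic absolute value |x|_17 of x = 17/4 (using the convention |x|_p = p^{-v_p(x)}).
|17/4|_17 = 1/17

Step 1 — compute v_17(x) by factoring powers of 17 out of the numerator and denominator: v_17(17/4) = 1. Step 2 — apply |x|_p = p^{-v_p(x)} = 17^{-1} = 1/17.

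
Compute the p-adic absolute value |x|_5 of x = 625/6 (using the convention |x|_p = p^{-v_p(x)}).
|625/6|_5 = 1/625

Step 1 — compute v_5(x) by factoring powers of 5 out of the numerator and denominator: v_5(625/6) = 4. Step 2 — apply |x|_p = p^{-v_p(x)} = 5^{-4} = 1/625.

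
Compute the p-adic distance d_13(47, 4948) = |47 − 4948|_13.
d_13(47, 4948) = 1/169

Step 1 — x − y = 47 − 4948 = -4901. Step 2 — v_13(-4901) = 2 (factor: -4901 = −(13^2 · 29); the sign does not affect v_p). Step 3 — |x − y|_13 = 13^{-2} = 1/169.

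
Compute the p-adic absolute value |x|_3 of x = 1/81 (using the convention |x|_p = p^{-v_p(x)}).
|1/81|_3 = 81

Step 1 — compute v_3(x) by factoring powers of 3 out of the numerator and denominator: v_3(1/81) = -4. Step 2 — apply |x|_p = p^{-v_p(x)} = 3^{4} = 81.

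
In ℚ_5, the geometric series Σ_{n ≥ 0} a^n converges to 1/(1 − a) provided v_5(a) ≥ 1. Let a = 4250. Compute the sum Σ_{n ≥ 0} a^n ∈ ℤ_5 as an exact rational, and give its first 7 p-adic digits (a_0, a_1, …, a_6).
Σ a^n = 1/(1 − a) = -1/4249;  first 7 digits = (1, 0, 0, 4, 1, 1, 1)

v_5(a) = 3 ≥ 1, so the series converges in ℤ_5 to 1/(1 − a) = 1/(1 − 4250) = -1/4249. Expand this rational in ℤ_5: compute digits iteratively via d_i = x_i mod 5, x_{i+1} = (x_i − d_i)/5. The first 7 digits are (1, 0, 0, 4, 1, 1, 1).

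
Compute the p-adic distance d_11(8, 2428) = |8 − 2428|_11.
d_11(8, 2428) = 1/121

Step 1 — x − y = 8 − 2428 = -2420. Step 2 — v_11(-2420) = 2 (factor: -2420 = −(11^2 · 20); the sign does not affect v_p). Step 3 — |x − y|_11 = 11^{-2} = 1/121.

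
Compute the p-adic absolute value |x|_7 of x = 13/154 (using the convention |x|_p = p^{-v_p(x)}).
|13/154|_7 = 7

Step 1 — compute v_7(x) by factoring powers of 7 out of the numerator and denominator: v_7(13/154) = -1. Step 2 — apply |x|_p = p^{-v_p(x)} = 7^{1} = 7.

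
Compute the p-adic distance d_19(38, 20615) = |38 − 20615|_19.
d_19(38, 20615) = 1/6859

Step 1 — x − y = 38 − 20615 = -20577. Step 2 — v_19(-20577) = 3 (factor: -20577 = −(19^3 · 3); the sign does not affect v_p). Step 3 — |x − y|_19 = 19^{-3} = 1/6859.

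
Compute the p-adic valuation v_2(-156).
v_2(-156) = 2

v_2(n) is the largest exponent k such that 2^k divides n. Factor out: -156 = -2^2 · 39. (Sign doesn't affect v_p.) So v_2(-156) = 2.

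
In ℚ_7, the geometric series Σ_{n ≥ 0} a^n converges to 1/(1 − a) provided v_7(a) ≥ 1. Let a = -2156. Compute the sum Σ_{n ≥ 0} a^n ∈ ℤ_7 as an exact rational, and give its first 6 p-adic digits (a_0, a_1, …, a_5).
Σ a^n = 1/(1 − a) = 1/2157;  first 6 digits = (1, 0, 5, 0, 3, 3)

v_7(a) = 2 ≥ 1, so the series converges in ℤ_7 to 1/(1 − a) = 1/(1 − (-2156)) = 1/2157. Expand this rational in ℤ_7: compute digits iteratively via d_i = x_i mod 7, x_{i+1} = (x_i − d_i)/7. The first 6 digits are (1, 0, 5, 0, 3, 3).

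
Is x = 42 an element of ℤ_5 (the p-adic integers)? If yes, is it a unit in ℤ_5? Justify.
x ∈ ℤ_5^× (unit); v_5(x) = 0

ℤ_5 = {x ∈ ℚ_5 : v_5(x) ≥ 0} and ℤ_5^× = {x ∈ ℤ_5 : v_5(x) = 0}. Here v_5(42) = v_5(num) − v_5(den) = 0; compare against these criteria.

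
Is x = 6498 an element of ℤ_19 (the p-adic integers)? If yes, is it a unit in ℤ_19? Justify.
x ∈ ℤ_19 but not a unit; v_19(x) = 2 > 0

ℤ_19 = {x ∈ ℚ_19 : v_19(x) ≥ 0} and ℤ_19^× = {x ∈ ℤ_19 : v_19(x) = 0}. Here v_19(6498) = v_19(num) − v_19(den) = 2; compare against these criteria.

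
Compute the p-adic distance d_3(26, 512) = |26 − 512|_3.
d_3(26, 512) = 1/243

Step 1 — x − y = 26 − 512 = -486. Step 2 — v_3(-486) = 5 (factor: -486 = −(3^5 · 2); the sign does not affect v_p). Step 3 — |x − y|_3 = 3^{-5} = 1/243.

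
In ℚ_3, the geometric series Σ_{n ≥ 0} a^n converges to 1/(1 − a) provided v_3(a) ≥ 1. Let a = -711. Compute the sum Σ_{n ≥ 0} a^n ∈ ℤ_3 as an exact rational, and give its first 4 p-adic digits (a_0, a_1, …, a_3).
Σ a^n = 1/(1 − a) = 1/712;  first 4 digits = (1, 0, 2, 0)

v_3(a) = 2 ≥ 1, so the series converges in ℤ_3 to 1/(1 − a) = 1/(1 − (-711)) = 1/712. Expand this rational in ℤ_3: compute digits iteratively via d_i = x_i mod 3, x_{i+1} = (x_i − d_i)/3. The first 4 digits are (1, 0, 2, 0).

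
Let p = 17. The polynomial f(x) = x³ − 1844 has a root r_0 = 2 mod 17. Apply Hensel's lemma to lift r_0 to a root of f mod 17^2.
r_1 = 155 (mod 289)

Hensel: r_{i+1} = r_i − f(r_i)/f′(r_i) mod 17^{i+2}, where f′(x) = 3x². Iterate:
  r_0 = 2 (mod 17)
  r_1 = 155 (mod 289)
Final: r = 155 with f(r) ≡ 0 mod 17^2.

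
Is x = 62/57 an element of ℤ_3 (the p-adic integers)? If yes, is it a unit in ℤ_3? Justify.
x ∉ ℤ_3 (v_3(x) = -1 < 0)

ℤ_3 = {x ∈ ℚ_3 : v_3(x) ≥ 0} and ℤ_3^× = {x ∈ ℤ_3 : v_3(x) = 0}. Here v_3(62/57) = v_3(num) − v_3(den) = -1; compare against these criteria.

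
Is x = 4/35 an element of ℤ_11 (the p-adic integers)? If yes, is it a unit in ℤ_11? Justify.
x ∈ ℤ_11^× (unit); v_11(x) = 0

ℤ_11 = {x ∈ ℚ_11 : v_11(x) ≥ 0} and ℤ_11^× = {x ∈ ℤ_11 : v_11(x) = 0}. Here v_11(4/35) = v_11(num) − v_11(den) = 0; compare against these criteria.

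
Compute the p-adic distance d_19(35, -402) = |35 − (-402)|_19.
d_19(35, -402) = 1/19

Step 1 — x − y = 35 − (-402) = 437. Step 2 — v_19(437) = 1 (factor: 437 = (19^1 · 23); the sign does not affect v_p). Step 3 — |x − y|_19 = 19^{-1} = 1/19.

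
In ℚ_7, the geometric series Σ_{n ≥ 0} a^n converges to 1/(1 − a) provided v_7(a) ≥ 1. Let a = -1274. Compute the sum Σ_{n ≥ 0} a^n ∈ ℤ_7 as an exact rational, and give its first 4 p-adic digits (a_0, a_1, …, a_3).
Σ a^n = 1/(1 − a) = 1/1275;  first 4 digits = (1, 0, 2, 3)

v_7(a) = 2 ≥ 1, so the series converges in ℤ_7 to 1/(1 − a) = 1/(1 − (-1274)) = 1/1275. Expand this rational in ℤ_7: compute digits iteratively via d_i = x_i mod 7, x_{i+1} = (x_i − d_i)/7. The first 4 digits are (1, 0, 2, 3).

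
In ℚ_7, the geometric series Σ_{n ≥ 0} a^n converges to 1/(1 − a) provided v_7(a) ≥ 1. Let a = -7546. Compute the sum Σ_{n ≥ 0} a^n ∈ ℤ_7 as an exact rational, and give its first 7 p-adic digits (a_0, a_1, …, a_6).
Σ a^n = 1/(1 − a) = 1/7547;  first 7 digits = (1, 0, 0, 6, 3, 6, 0)

v_7(a) = 3 ≥ 1, so the series converges in ℤ_7 to 1/(1 − a) = 1/(1 − (-7546)) = 1/7547. Expand this rational in ℤ_7: compute digits iteratively via d_i = x_i mod 7, x_{i+1} = (x_i − d_i)/7. The first 7 digits are (1, 0, 0, 6, 3, 6, 0).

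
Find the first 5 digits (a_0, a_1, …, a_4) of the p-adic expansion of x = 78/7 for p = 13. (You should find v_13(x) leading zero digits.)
(a_0, …, a_4) = (0, 12, 1, 11, 1)

v_13(78/7) = 1, so a_0 = ... = a_0 = 0. Factor out: x = 13^1 · u with u = 6/7 a unit in ℤ_13. Expand u iteratively via a_{v+i} = u_i mod 13, u_{i+1} = (u_i − a_{v+i})/13:
  u_0 = 6/7;  a_1 = 12;  u_1 = (u_0 − 12)/13 = -6/7
  u_1 = -6/7;  a_2 = 1;  u_2 = (u_1 − 1)/13 = -1/7
  u_2 = -1/7;  a_3 = 11;  u_3 = (u_2 − 11)/13 = -6/7
  u_3 = -6/7;  a_4 = 1;  u_4 = (u_3 − 1)/13 = -1/7
Digits: (0, 12, 1, 11, 1).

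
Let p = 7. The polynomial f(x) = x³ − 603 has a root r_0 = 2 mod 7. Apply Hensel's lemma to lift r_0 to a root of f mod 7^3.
r_2 = 317 (mod 343)

Hensel: r_{i+1} = r_i − f(r_i)/f′(r_i) mod 7^{i+2}, where f′(x) = 3x². Iterate:
  r_0 = 2 (mod 7)
  r_1 = 23 (mod 49)
  r_2 = 317 (mod 343)
Final: r = 317 with f(r) ≡ 0 mod 7^3.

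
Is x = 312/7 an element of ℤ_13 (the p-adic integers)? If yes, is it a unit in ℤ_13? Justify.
x ∈ ℤ_13 but not a unit; v_13(x) = 1 > 0

ℤ_13 = {x ∈ ℚ_13 : v_13(x) ≥ 0} and ℤ_13^× = {x ∈ ℤ_13 : v_13(x) = 0}. Here v_13(312/7) = v_13(num) − v_13(den) = 1; compare against these criteria.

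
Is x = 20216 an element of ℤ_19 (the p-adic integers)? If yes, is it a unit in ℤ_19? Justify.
x ∈ ℤ_19 but not a unit; v_19(x) = 2 > 0

ℤ_19 = {x ∈ ℚ_19 : v_19(x) ≥ 0} and ℤ_19^× = {x ∈ ℤ_19 : v_19(x) = 0}. Here v_19(20216) = v_19(num) − v_19(den) = 2; compare against these criteria.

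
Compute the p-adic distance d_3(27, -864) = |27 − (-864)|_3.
d_3(27, -864) = 1/81

Step 1 — x − y = 27 − (-864) = 891. Step 2 — v_3(891) = 4 (factor: 891 = (3^4 · 11); the sign does not affect v_p). Step 3 — |x − y|_3 = 3^{-4} = 1/81.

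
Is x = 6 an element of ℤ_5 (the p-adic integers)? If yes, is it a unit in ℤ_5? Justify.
x ∈ ℤ_5^× (unit); v_5(x) = 0

ℤ_5 = {x ∈ ℚ_5 : v_5(x) ≥ 0} and ℤ_5^× = {x ∈ ℤ_5 : v_5(x) = 0}. Here v_5(6) = v_5(num) − v_5(den) = 0; compare against these criteria.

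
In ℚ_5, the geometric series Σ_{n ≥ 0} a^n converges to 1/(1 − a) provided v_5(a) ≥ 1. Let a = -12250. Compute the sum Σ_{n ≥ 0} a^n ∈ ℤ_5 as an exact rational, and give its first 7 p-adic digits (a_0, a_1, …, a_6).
Σ a^n = 1/(1 − a) = 1/12251;  first 7 digits = (1, 0, 0, 2, 0, 1, 3)

v_5(a) = 3 ≥ 1, so the series converges in ℤ_5 to 1/(1 − a) = 1/(1 − (-12250)) = 1/12251. Expand this rational in ℤ_5: compute digits iteratively via d_i = x_i mod 5, x_{i+1} = (x_i − d_i)/5. The first 7 digits are (1, 0, 0, 2, 0, 1, 3).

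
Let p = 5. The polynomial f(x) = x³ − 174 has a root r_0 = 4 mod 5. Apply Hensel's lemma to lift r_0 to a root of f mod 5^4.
r_3 = 474 (mod 625)

Hensel: r_{i+1} = r_i − f(r_i)/f′(r_i) mod 5^{i+2}, where f′(x) = 3x². Iterate:
  r_0 = 4 (mod 5)
  r_1 = 24 (mod 25)
  r_2 = 99 (mod 125)
  r_3 = 474 (mod 625)
Final: r = 474 with f(r) ≡ 0 mod 5^4.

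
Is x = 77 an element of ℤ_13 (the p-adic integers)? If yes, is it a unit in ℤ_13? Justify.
x ∈ ℤ_13^× (unit); v_13(x) = 0

ℤ_13 = {x ∈ ℚ_13 : v_13(x) ≥ 0} and ℤ_13^× = {x ∈ ℤ_13 : v_13(x) = 0}. Here v_13(77) = v_13(num) − v_13(den) = 0; compare against these criteria.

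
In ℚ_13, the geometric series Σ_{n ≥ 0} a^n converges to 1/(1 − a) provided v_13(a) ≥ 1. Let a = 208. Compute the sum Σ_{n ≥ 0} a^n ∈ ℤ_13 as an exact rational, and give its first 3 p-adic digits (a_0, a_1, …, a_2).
Σ a^n = 1/(1 − a) = -1/207;  first 3 digits = (1, 3, 10)

v_13(a) = 1 ≥ 1, so the series converges in ℤ_13 to 1/(1 − a) = 1/(1 − 208) = -1/207. Expand this rational in ℤ_13: compute digits iteratively via d_i = x_i mod 13, x_{i+1} = (x_i − d_i)/13. The first 3 digits are (1, 3, 10).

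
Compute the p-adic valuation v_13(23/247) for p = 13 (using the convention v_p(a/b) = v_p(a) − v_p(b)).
v_13(23/247) = -1

Factor powers of 13 from the numerator and denominator of the reduced fraction: 23 = 13^0 · 23 and 247 = 13^1 · 19. Apply v_p(a/b) = v_p(a) − v_p(b): v_13(23/247) = 0 − 1 = -1.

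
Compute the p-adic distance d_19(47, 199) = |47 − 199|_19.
d_19(47, 199) = 1/19

Step 1 — x − y = 47 − 199 = -152. Step 2 — v_19(-152) = 1 (factor: -152 = −(19^1 · 8); the sign does not affect v_p). Step 3 — |x − y|_19 = 19^{-1} = 1/19.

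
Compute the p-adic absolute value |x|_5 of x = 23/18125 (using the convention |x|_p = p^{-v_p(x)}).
|23/18125|_5 = 625

Step 1 — compute v_5(x) by factoring powers of 5 out of the numerator and denominator: v_5(23/18125) = -4. Step 2 — apply |x|_p = p^{-v_p(x)} = 5^{4} = 625.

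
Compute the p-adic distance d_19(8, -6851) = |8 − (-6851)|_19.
d_19(8, -6851) = 1/6859

Step 1 — x − y = 8 − (-6851) = 6859. Step 2 — v_19(6859) = 3 (factor: 6859 = (19^3 · 1); the sign does not affect v_p). Step 3 — |x − y|_19 = 19^{-3} = 1/6859.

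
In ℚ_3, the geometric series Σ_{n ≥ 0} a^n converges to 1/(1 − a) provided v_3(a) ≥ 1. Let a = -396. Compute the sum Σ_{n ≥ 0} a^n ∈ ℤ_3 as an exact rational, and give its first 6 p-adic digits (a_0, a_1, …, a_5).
Σ a^n = 1/(1 − a) = 1/397;  first 6 digits = (1, 0, 1, 0, 2, 1)

v_3(a) = 2 ≥ 1, so the series converges in ℤ_3 to 1/(1 − a) = 1/(1 − (-396)) = 1/397. Expand this rational in ℤ_3: compute digits iteratively via d_i = x_i mod 3, x_{i+1} = (x_i − d_i)/3. The first 6 digits are (1, 0, 1, 0, 2, 1).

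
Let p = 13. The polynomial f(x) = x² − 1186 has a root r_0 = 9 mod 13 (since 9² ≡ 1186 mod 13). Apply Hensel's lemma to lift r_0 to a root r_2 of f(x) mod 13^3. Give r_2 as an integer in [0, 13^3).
r_2 = 1751 (mod 2197)

Hensel's recurrence: r_{i+1} = r_i − f(r_i)·(f′(r_i))^{-1} mod 13^{i+2}, with f′(x) = 2x. Iterate:
  r_0 = 9 (mod 13)
  r_1 = 61 (mod 169)
  r_2 = 1751 (mod 2197)
Final: r_2 = 1751, and one checks f(r_2) ≡ 0 mod 13^3.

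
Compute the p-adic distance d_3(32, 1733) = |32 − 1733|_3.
d_3(32, 1733) = 1/243

Step 1 — x − y = 32 − 1733 = -1701. Step 2 — v_3(-1701) = 5 (factor: -1701 = −(3^5 · 7); the sign does not affect v_p). Step 3 — |x − y|_3 = 3^{-5} = 1/243.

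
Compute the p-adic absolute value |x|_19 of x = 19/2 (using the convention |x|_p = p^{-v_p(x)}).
|19/2|_19 = 1/19

Step 1 — compute v_19(x) by factoring powers of 19 out of the numerator and denominator: v_19(19/2) = 1. Step 2 — apply |x|_p = p^{-v_p(x)} = 19^{-1} = 1/19.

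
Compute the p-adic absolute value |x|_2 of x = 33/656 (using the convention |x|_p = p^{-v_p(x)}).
|33/656|_2 = 16

Step 1 — compute v_2(x) by factoring powers of 2 out of the numerator and denominator: v_2(33/656) = -4. Step 2 — apply |x|_p = p^{-v_p(x)} = 2^{4} = 16.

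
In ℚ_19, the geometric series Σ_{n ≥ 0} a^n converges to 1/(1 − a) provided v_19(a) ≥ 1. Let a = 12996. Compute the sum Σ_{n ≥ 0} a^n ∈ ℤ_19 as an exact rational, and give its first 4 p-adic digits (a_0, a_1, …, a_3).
Σ a^n = 1/(1 − a) = -1/12995;  first 4 digits = (1, 0, 17, 1)

v_19(a) = 2 ≥ 1, so the series converges in ℤ_19 to 1/(1 − a) = 1/(1 − 12996) = -1/12995. Expand this rational in ℤ_19: compute digits iteratively via d_i = x_i mod 19, x_{i+1} = (x_i − d_i)/19. The first 4 digits are (1, 0, 17, 1).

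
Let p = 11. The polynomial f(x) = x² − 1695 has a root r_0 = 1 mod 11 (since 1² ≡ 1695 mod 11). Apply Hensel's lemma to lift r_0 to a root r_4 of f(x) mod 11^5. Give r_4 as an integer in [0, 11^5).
r_4 = 44771 (mod 161051)

Hensel's recurrence: r_{i+1} = r_i − f(r_i)·(f′(r_i))^{-1} mod 11^{i+2}, with f′(x) = 2x. Iterate:
  r_0 = 1 (mod 11)
  r_1 = 1 (mod 121)
  r_2 = 848 (mod 1331)
  r_3 = 848 (mod 14641)
  r_4 = 44771 (mod 161051)
Final: r_4 = 44771, and one checks f(r_4) ≡ 0 mod 11^5.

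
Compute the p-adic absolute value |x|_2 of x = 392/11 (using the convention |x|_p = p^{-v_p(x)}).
|392/11|_2 = 1/8

Step 1 — compute v_2(x) by factoring powers of 2 out of the numerator and denominator: v_2(392/11) = 3. Step 2 — apply |x|_p = p^{-v_p(x)} = 2^{-3} = 1/8.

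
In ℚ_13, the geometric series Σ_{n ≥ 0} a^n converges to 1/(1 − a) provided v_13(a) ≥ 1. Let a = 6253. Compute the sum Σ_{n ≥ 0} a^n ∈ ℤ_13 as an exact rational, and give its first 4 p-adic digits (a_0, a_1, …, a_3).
Σ a^n = 1/(1 − a) = -1/6252;  first 4 digits = (1, 0, 11, 2)

v_13(a) = 2 ≥ 1, so the series converges in ℤ_13 to 1/(1 − a) = 1/(1 − 6253) = -1/6252. Expand this rational in ℤ_13: compute digits iteratively via d_i = x_i mod 13, x_{i+1} = (x_i − d_i)/13. The first 4 digits are (1, 0, 11, 2).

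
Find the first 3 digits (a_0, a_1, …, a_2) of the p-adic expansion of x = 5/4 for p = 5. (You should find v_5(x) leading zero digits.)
(a_0, …, a_2) = (0, 4, 3)

v_5(5/4) = 1, so a_0 = ... = a_0 = 0. Factor out: x = 5^1 · u with u = 1/4 a unit in ℤ_5. Expand u iteratively via a_{v+i} = u_i mod 5, u_{i+1} = (u_i − a_{v+i})/5:
  u_0 = 1/4;  a_1 = 4;  u_1 = (u_0 − 4)/5 = -3/4
  u_1 = -3/4;  a_2 = 3;  u_2 = (u_1 − 3)/5 = -3/4
Digits: (0, 4, 3).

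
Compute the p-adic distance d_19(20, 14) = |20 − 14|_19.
d_19(20, 14) = 1

Step 1 — x − y = 20 − 14 = 6. Step 2 — v_19(6) = 0 (factor: 6 = (19^0 · 6); the sign does not affect v_p). Step 3 — |x − y|_19 = 19^{0} = 1.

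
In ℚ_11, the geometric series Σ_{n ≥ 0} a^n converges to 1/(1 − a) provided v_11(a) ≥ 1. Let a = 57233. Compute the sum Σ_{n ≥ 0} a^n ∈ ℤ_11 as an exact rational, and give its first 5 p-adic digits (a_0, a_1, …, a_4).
Σ a^n = 1/(1 − a) = -1/57232;  first 5 digits = (1, 0, 0, 10, 3)

v_11(a) = 3 ≥ 1, so the series converges in ℤ_11 to 1/(1 − a) = 1/(1 − 57233) = -1/57232. Expand this rational in ℤ_11: compute digits iteratively via d_i = x_i mod 11, x_{i+1} = (x_i − d_i)/11. The first 5 digits are (1, 0, 0, 10, 3).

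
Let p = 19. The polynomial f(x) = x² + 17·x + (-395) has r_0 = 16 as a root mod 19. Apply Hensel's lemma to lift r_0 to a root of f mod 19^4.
r_3 = 52874 (mod 130321)

Hensel: r_{i+1} = r_i − f(r_i)·(f′(r_i))^{-1} mod 19^{i+2}, f′(x) = 2x + 17. Iterate:
  r_0 = 16 (mod 19)
  r_1 = 168 (mod 361)
  r_2 = 4861 (mod 6859)
  r_3 = 52874 (mod 130321)
Final: r = 52874 satisfies f(r) ≡ 0 mod 19^4.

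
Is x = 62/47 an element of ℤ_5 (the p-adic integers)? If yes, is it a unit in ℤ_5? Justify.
x ∈ ℤ_5^× (unit); v_5(x) = 0

ℤ_5 = {x ∈ ℚ_5 : v_5(x) ≥ 0} and ℤ_5^× = {x ∈ ℤ_5 : v_5(x) = 0}. Here v_5(62/47) = v_5(num) − v_5(den) = 0; compare against these criteria.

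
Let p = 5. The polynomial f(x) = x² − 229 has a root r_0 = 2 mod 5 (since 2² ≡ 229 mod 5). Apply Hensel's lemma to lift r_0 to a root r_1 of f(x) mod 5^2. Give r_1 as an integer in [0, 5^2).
r_1 = 2 (mod 25)

Hensel's recurrence: r_{i+1} = r_i − f(r_i)·(f′(r_i))^{-1} mod 5^{i+2}, with f′(x) = 2x. Iterate:
  r_0 = 2 (mod 5)
  r_1 = 2 (mod 25)
Final: r_1 = 2, and one checks f(r_1) ≡ 0 mod 5^2.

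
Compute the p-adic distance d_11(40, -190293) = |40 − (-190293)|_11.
d_11(40, -190293) = 1/14641

Step 1 — x − y = 40 − (-190293) = 190333. Step 2 — v_11(190333) = 4 (factor: 190333 = (11^4 · 13); the sign does not affect v_p). Step 3 — |x − y|_11 = 11^{-4} = 1/14641.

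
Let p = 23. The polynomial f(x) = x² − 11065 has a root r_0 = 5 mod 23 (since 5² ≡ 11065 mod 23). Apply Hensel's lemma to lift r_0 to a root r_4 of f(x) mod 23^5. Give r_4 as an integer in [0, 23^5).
r_4 = 2310194 (mod 6436343)

Hensel's recurrence: r_{i+1} = r_i − f(r_i)·(f′(r_i))^{-1} mod 23^{i+2}, with f′(x) = 2x. Iterate:
  r_0 = 5 (mod 23)
  r_1 = 51 (mod 529)
  r_2 = 10631 (mod 12167)
  r_3 = 71466 (mod 279841)
  r_4 = 2310194 (mod 6436343)
Final: r_4 = 2310194, and one checks f(r_4) ≡ 0 mod 23^5.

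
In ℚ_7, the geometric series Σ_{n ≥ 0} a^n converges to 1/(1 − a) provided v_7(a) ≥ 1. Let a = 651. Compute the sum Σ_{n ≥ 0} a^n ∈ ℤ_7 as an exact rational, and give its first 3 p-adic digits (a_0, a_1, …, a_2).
Σ a^n = 1/(1 − a) = -1/650;  first 3 digits = (1, 2, 3)

v_7(a) = 1 ≥ 1, so the series converges in ℤ_7 to 1/(1 − a) = 1/(1 − 651) = -1/650. Expand this rational in ℤ_7: compute digits iteratively via d_i = x_i mod 7, x_{i+1} = (x_i − d_i)/7. The first 3 digits are (1, 2, 3).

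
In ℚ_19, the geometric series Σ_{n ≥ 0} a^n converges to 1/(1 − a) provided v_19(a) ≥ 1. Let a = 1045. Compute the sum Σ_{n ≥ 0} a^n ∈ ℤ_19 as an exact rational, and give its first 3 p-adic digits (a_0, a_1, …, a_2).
Σ a^n = 1/(1 − a) = -1/1044;  first 3 digits = (1, 17, 6)

v_19(a) = 1 ≥ 1, so the series converges in ℤ_19 to 1/(1 − a) = 1/(1 − 1045) = -1/1044. Expand this rational in ℤ_19: compute digits iteratively via d_i = x_i mod 19, x_{i+1} = (x_i − d_i)/19. The first 3 digits are (1, 17, 6).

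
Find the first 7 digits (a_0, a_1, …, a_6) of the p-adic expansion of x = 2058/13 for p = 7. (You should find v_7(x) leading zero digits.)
(a_0, …, a_6) = (0, 0, 0, 1, 1, 2, 4)

v_7(2058/13) = 3, so a_0 = ... = a_2 = 0. Factor out: x = 7^3 · u with u = 6/13 a unit in ℤ_7. Expand u iteratively via a_{v+i} = u_i mod 7, u_{i+1} = (u_i − a_{v+i})/7:
  u_0 = 6/13;  a_3 = 1;  u_1 = (u_0 − 1)/7 = -1/13
  u_1 = -1/13;  a_4 = 1;  u_2 = (u_1 − 1)/7 = -2/13
  u_2 = -2/13;  a_5 = 2;  u_3 = (u_2 − 2)/7 = -4/13
  u_3 = -4/13;  a_6 = 4;  u_4 = (u_3 − 4)/7 = -8/13
Digits: (0, 0, 0, 1, 1, 2, 4).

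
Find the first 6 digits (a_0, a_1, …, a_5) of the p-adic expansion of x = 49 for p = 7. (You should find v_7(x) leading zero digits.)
(a_0, …, a_5) = (0, 0, 1, 0, 0, 0)

v_7(49) = 2, so a_0 = ... = a_1 = 0. Factor out: x = 7^2 · u with u = 1 a unit in ℤ_7. Expand u iteratively via a_{v+i} = u_i mod 7, u_{i+1} = (u_i − a_{v+i})/7:
  u_0 = 1;  a_2 = 1;  u_1 = (u_0 − 1)/7 = 0
  u_1 = 0;  a_3 = 0;  u_2 = (u_1 − 0)/7 = 0
  u_2 = 0;  a_4 = 0;  u_3 = (u_2 − 0)/7 = 0
  u_3 = 0;  a_5 = 0;  u_4 = (u_3 − 0)/7 = 0
Digits: (0, 0, 1, 0, 0, 0).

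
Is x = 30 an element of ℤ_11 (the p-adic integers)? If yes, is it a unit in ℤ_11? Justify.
x ∈ ℤ_11^× (unit); v_11(x) = 0

ℤ_11 = {x ∈ ℚ_11 : v_11(x) ≥ 0} and ℤ_11^× = {x ∈ ℤ_11 : v_11(x) = 0}. Here v_11(30) = v_11(num) − v_11(den) = 0; compare against these criteria.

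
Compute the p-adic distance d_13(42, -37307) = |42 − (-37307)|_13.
d_13(42, -37307) = 1/2197

Step 1 — x − y = 42 − (-37307) = 37349. Step 2 — v_13(37349) = 3 (factor: 37349 = (13^3 · 17); the sign does not affect v_p). Step 3 — |x − y|_13 = 13^{-3} = 1/2197.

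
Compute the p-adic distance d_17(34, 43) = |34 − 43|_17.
d_17(34, 43) = 1

Step 1 — x − y = 34 − 43 = -9. Step 2 — v_17(-9) = 0 (factor: -9 = −(17^0 · 9); the sign does not affect v_p). Step 3 — |x − y|_17 = 17^{0} = 1.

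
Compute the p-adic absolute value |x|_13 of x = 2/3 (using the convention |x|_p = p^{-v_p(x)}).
|2/3|_13 = 1

Step 1 — compute v_13(x) by factoring powers of 13 out of the numerator and denominator: v_13(2/3) = 0. Step 2 — apply |x|_p = p^{-v_p(x)} = 13^{0} = 1.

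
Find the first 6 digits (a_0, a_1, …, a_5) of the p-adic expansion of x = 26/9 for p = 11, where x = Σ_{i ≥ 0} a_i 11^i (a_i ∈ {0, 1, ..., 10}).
(a_0, …, a_5) = (9, 8, 9, 4, 2, 1)

v_11(26/9) = 0 (numerator and denominator both coprime to 11), so x ∈ ℤ_11^×. Compute digits iteratively via a_i = x_i mod 11, x_{i+1} = (x_i − a_i)/11, with x_0 = x:
  x_0 = 26/9;  a_0 = 9;  x_1 = (x_0 − 9)/11 = -5/9
  x_1 = -5/9;  a_1 = 8;  x_2 = (x_1 − 8)/11 = -7/9
  x_2 = -7/9;  a_2 = 9;  x_3 = (x_2 − 9)/11 = -8/9
  x_3 = -8/9;  a_3 = 4;  x_4 = (x_3 − 4)/11 = -4/9
  x_4 = -4/9;  a_4 = 2;  x_5 = (x_4 − 2)/11 = -2/9
  x_5 = -2/9;  a_5 = 1;  x_6 = (x_5 − 1)/11 = -1/9
Digits: (9, 8, 9, 4, 2, 1).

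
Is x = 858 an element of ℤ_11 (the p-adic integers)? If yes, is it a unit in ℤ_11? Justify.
x ∈ ℤ_11 but not a unit; v_11(x) = 1 > 0

ℤ_11 = {x ∈ ℚ_11 : v_11(x) ≥ 0} and ℤ_11^× = {x ∈ ℤ_11 : v_11(x) = 0}. Here v_11(858) = v_11(num) − v_11(den) = 1; compare against these criteria.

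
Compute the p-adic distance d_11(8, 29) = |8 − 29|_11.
d_11(8, 29) = 1

Step 1 — x − y = 8 − 29 = -21. Step 2 — v_11(-21) = 0 (factor: -21 = −(11^0 · 21); the sign does not affect v_p). Step 3 — |x − y|_11 = 11^{0} = 1.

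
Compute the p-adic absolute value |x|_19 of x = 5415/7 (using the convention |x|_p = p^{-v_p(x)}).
|5415/7|_19 = 1/361

Step 1 — compute v_19(x) by factoring powers of 19 out of the numerator and denominator: v_19(5415/7) = 2. Step 2 — apply |x|_p = p^{-v_p(x)} = 19^{-2} = 1/361.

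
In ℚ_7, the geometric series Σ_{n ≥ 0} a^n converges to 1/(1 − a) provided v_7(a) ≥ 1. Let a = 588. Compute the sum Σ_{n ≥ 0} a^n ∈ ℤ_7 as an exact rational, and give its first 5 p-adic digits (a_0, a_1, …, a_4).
Σ a^n = 1/(1 − a) = -1/587;  first 5 digits = (1, 0, 5, 1, 4)

v_7(a) = 2 ≥ 1, so the series converges in ℤ_7 to 1/(1 − a) = 1/(1 − 588) = -1/587. Expand this rational in ℤ_7: compute digits iteratively via d_i = x_i mod 7, x_{i+1} = (x_i − d_i)/7. The first 5 digits are (1, 0, 5, 1, 4).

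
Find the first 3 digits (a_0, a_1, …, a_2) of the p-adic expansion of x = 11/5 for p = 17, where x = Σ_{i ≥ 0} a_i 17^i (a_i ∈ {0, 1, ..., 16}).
(a_0, …, a_2) = (9, 3, 10)

v_17(11/5) = 0 (numerator and denominator both coprime to 17), so x ∈ ℤ_17^×. Compute digits iteratively via a_i = x_i mod 17, x_{i+1} = (x_i − a_i)/17, with x_0 = x:
  x_0 = 11/5;  a_0 = 9;  x_1 = (x_0 − 9)/17 = -2/5
  x_1 = -2/5;  a_1 = 3;  x_2 = (x_1 − 3)/17 = -1/5
  x_2 = -1/5;  a_2 = 10;  x_3 = (x_2 − 10)/17 = -3/5
Digits: (9, 3, 10).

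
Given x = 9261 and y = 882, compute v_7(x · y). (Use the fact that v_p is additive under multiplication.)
v_7(8168202) = 5

v_p(x) = 3 (factor: 9261 = 7^3 · 27); v_p(y) = 2 (factor: 882 = 7^2 · 18). Additivity: v_p(xy) = v_p(x) + v_p(y) = 3 + 2 = 5. (Direct check: xy = 8168202 = 7^5 · (486).)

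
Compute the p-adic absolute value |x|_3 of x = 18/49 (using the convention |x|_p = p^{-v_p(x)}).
|18/49|_3 = 1/9

Step 1 — compute v_3(x) by factoring powers of 3 out of the numerator and denominator: v_3(18/49) = 2. Step 2 — apply |x|_p = p^{-v_p(x)} = 3^{-2} = 1/9.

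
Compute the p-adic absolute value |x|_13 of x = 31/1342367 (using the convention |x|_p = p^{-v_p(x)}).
|31/1342367|_13 = 28561

Step 1 — compute v_13(x) by factoring powers of 13 out of the numerator and denominator: v_13(31/1342367) = -4. Step 2 — apply |x|_p = p^{-v_p(x)} = 13^{4} = 28561.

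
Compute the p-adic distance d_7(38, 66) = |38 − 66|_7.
d_7(38, 66) = 1/7

Step 1 — x − y = 38 − 66 = -28. Step 2 — v_7(-28) = 1 (factor: -28 = −(7^1 · 4); the sign does not affect v_p). Step 3 — |x − y|_7 = 7^{-1} = 1/7.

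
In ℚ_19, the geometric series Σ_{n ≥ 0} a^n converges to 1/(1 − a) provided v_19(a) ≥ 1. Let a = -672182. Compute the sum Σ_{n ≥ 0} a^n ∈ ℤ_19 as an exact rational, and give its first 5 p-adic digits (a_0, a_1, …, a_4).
Σ a^n = 1/(1 − a) = 1/672183;  first 5 digits = (1, 0, 0, 16, 13)

v_19(a) = 3 ≥ 1, so the series converges in ℤ_19 to 1/(1 − a) = 1/(1 − (-672182)) = 1/672183. Expand this rational in ℤ_19: compute digits iteratively via d_i = x_i mod 19, x_{i+1} = (x_i − d_i)/19. The first 5 digits are (1, 0, 0, 16, 13).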